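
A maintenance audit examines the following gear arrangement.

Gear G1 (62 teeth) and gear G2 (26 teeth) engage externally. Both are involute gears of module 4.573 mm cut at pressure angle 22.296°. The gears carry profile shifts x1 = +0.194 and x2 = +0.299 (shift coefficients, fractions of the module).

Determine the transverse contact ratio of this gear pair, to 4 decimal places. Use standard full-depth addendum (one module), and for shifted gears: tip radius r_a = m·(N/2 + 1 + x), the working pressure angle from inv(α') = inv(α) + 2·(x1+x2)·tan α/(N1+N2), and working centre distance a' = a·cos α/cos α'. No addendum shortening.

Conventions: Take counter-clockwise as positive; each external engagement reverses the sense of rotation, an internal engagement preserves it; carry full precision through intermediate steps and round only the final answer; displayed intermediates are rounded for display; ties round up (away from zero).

1.5268

class = single-mesh tooth geometry [involute pair 62T × 26T, m = 4.573]
base radii: r_b1 = 131.164260, r_b2 = 55.004367
tip radii: r_a1 = 147.223162, r_a2 = 65.389327
inv(α') = inv(22.296°) + 2·(+0.194+0.299)·tan α/(62+26) = 0.02550413  ⇒  α' = 23.75275°
a' = a·cos α / cos α' = 201.2120·cos 22.296°/cos 23.75275° = 203.398040
action lengths: √(r_a1²−r_b1²) = 66.862517, √(r_a2²−r_b2²) = 35.359350
base pitch p_b = π·m·cos α = 13.292409
CR = (66.862517 + 35.359350 − 203.398040·sin 23.75275°)/13.292409 = 1.526814
contact ratio ≈ 1.5268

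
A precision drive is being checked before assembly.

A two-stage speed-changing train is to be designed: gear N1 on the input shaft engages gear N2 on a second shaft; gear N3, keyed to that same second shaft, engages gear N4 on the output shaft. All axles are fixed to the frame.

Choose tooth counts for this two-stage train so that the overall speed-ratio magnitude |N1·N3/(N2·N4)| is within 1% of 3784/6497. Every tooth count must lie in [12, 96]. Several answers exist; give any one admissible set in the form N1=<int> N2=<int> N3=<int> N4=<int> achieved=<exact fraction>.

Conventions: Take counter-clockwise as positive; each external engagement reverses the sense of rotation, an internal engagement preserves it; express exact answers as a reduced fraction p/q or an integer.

N1=43 N2=73 N3=88 N4=89 achieved=3784/6497

design class (target 3784/6497): fixed-axis compound train
target = 3784/6497 in lowest terms: an exact hit needs N1·N3 = k·3784 and N2·N4 = k·6497 for one integer k, every count in [12, 96]; additionally prefer no 1:1 stage (N1 ≠ N2, N3 ≠ N4)
k = 1: N1·N3 = 3784 = 43·88, N2·N4 = 6497 = 73·89
achieved = 43·88/(73·89) = 3784/6497; |achieved − target| = 0 ≤ 946/162425 ✓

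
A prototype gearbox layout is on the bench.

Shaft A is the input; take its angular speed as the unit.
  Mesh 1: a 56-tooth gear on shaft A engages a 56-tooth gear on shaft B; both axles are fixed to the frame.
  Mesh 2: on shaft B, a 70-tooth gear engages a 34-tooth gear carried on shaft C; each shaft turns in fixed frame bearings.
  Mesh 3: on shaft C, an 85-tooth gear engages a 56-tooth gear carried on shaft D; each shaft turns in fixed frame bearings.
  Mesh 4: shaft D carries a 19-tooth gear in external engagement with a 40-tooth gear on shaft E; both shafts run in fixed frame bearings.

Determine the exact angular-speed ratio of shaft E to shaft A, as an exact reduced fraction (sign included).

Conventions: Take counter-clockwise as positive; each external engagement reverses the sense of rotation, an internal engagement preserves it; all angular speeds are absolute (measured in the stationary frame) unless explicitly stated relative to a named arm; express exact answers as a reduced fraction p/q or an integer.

95/64

class = fixed-axis compound train [4 meshes; 4 ratios multiply, 4 sense flips]
mesh 1 [56T→56T]: running ratio 1, sense −
mesh 2 [70T→34T]: running ratio 35/17, sense +
mesh 3 [85T→56T]: running ratio 25/8, sense −
mesh 4 [19T→40T]: running ratio 95/64, sense +
ω_out/ω_in = 95/64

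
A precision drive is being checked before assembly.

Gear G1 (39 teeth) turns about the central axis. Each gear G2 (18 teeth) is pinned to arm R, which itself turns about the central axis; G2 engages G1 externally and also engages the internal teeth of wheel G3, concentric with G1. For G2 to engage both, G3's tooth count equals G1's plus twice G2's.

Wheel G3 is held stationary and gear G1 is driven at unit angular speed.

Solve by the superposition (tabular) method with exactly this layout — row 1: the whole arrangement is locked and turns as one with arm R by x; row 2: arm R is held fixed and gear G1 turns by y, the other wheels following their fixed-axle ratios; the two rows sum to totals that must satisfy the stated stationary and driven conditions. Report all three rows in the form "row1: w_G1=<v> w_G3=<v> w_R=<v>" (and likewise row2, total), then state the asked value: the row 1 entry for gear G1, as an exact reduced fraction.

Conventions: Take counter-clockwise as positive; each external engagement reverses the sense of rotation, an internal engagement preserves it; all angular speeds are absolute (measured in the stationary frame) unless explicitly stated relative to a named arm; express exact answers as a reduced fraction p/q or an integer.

topology: planetary set — G1 39T / G2 18T / G3 75T, arm = carrier (Willis)
row 1: whole set turns with the arm by x
row 2: sun turns y, ring = −(39/75)·y, arm 0
boundary: total ω_ring = x − (39/75)·y = 0 and total ω_sun = x + y = 1  ⇒  y = 25/38, x = 13/38
row 2 ring = −(39/75)·25/38 = -13/38
totals (row 1 + row 2): sun 13/38 + 25/38 = 1, ring 13/38 + (-13/38) = 0, arm 13/38 + 0 = 13/38
asked cell (row1, sun) = 13/38

row1: w_G1=13/38 w_G3=13/38 w_R=13/38
row2: w_G1=25/38 w_G3=-13/38 w_R=0
total: w_G1=1 w_G3=0 w_R=13/38
asked value: 13/38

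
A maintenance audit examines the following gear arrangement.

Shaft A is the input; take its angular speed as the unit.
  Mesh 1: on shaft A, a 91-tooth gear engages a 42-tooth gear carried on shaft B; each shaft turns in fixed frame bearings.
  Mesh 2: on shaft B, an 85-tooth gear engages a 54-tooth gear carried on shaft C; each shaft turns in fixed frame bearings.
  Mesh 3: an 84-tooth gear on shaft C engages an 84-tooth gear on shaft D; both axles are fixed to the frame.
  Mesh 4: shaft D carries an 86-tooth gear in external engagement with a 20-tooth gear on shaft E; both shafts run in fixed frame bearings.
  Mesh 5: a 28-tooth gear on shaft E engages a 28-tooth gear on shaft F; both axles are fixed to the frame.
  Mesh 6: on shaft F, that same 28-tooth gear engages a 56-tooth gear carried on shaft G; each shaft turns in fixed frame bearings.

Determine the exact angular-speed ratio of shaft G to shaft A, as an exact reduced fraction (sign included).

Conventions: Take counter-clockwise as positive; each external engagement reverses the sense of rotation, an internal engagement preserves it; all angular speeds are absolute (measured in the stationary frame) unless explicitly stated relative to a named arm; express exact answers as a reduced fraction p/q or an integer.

class = fixed-axis compound train [6 meshes; 6 ratios multiply, 6 sense flips]
mesh 1 [91T→42T]: running ratio 13/6, sense −
mesh 2 [85T→54T]: running ratio 1105/324, sense +
mesh 3 [84T→84T]: running ratio 1105/324, sense −
mesh 4 [86T→20T]: running ratio 9503/648, sense +
mesh 5 [28T→28T]: running ratio 9503/648, sense −
mesh 6 [28T→56T]: running ratio 9503/1296, sense +
ω_out/ω_in = 9503/1296

9503/1296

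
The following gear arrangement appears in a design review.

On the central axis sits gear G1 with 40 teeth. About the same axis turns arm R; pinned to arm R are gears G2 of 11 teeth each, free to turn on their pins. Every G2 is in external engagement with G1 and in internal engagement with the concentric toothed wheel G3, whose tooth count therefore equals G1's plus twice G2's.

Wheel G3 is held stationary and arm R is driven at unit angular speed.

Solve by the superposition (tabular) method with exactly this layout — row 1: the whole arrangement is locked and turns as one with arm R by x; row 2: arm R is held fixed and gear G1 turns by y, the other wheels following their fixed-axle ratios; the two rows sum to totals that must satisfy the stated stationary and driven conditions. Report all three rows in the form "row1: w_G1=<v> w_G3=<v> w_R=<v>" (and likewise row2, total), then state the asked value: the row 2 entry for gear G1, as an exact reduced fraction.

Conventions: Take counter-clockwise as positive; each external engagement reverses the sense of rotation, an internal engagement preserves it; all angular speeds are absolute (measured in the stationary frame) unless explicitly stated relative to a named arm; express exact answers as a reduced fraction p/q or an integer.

row1: w_G1=1 w_G3=1 w_R=1
row2: w_G1=31/20 w_G3=-1 w_R=0
total: w_G1=51/20 w_G3=0 w_R=1
asked value: 31/20

planetary set (40T centre, 11T on arm, 62T internal) — Willis relation
row 1 (train locked, turned with arm): all members turn x
row 2 — arm fixed, fixed-axis ratios: sun y, ring −(40/62)·y, arm 0
boundary: total ω_ring = x − (40/62)·y = 0 and total ω_arm = x = 1  ⇒  y = 31/20, x = 1
row 2 ring = −(40/62)·31/20 = -1
totals (row 1 + row 2): sun 1 + 31/20 = 51/20, ring 1 + (-1) = 0, arm 1 + 0 = 1
asked cell (row2, sun) = 31/20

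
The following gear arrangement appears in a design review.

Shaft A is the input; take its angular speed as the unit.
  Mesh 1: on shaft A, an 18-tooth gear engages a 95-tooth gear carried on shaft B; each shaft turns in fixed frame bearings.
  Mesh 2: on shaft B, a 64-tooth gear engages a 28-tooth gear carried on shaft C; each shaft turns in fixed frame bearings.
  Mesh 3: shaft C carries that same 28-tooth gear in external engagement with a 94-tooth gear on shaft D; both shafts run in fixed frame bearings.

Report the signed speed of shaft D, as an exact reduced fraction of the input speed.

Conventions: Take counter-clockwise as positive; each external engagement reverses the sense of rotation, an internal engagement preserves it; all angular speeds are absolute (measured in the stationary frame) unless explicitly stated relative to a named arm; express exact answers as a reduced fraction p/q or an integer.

-576/4465

3-mesh fixed-axis compound train (all bearings frame-fixed)
mesh 1 [18T→95T]: |ω|/ω_in = 1×18/95 = 18/95, sense flips to −
mesh 2 [64T→28T]: |ω|/ω_in = (18/95)×64/28 = 288/665, sense flips to +
mesh 3 [28T→94T]: |ω|/ω_in = (288/665)×28/94 = 576/4465, sense flips to −
signed output speed (× input speed) = -576/4465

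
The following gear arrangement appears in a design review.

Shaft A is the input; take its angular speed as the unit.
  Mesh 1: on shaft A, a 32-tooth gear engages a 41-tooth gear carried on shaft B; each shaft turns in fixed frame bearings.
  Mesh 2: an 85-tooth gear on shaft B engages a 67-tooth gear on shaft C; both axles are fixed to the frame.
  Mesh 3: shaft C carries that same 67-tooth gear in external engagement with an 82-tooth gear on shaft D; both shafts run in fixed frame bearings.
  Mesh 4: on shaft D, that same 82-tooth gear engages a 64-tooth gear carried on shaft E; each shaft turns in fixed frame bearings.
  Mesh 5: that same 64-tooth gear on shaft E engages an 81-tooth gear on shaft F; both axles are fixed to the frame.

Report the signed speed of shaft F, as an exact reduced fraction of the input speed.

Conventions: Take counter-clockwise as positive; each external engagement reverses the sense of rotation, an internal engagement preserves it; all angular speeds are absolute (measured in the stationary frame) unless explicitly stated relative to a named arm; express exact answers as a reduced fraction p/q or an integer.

5-mesh fixed-axis compound train (all bearings frame-fixed)
mesh 1 [32T→41T]: |ω|/ω_in = 1×32/41 = 32/41, sense flips to −
mesh 2 [85T→67T]: |ω|/ω_in = (32/41)×85/67 = 2720/2747, sense flips to +
mesh 3 [67T→82T]: |ω|/ω_in = (2720/2747)×67/82 = 1360/1681, sense flips to −
mesh 4 [82T→64T]: |ω|/ω_in = (1360/1681)×82/64 = 85/82, sense flips to +
mesh 5 [64T→81T]: |ω|/ω_in = (85/82)×64/81 = 2720/3321, sense flips to −
signed output speed (× input speed) = -2720/3321

-2720/3321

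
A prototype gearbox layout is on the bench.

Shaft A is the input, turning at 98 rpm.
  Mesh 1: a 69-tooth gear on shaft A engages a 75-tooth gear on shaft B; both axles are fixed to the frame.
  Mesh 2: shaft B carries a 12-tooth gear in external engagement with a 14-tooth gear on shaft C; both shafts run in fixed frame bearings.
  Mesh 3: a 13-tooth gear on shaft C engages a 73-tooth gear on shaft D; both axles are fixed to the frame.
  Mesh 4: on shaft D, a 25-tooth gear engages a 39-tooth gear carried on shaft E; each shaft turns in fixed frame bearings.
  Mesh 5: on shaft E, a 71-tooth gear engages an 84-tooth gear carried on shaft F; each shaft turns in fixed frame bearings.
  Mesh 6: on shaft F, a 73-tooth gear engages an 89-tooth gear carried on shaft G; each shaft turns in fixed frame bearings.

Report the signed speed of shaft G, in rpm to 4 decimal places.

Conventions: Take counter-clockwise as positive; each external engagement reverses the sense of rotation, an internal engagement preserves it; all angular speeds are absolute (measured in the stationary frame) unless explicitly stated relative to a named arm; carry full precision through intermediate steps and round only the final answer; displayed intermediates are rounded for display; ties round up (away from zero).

+6.1161 rpm

class = fixed-axis compound train [6 meshes; 6 ratios multiply, 6 sense flips]
mesh 1 [69T→75T]: ω = 98.0000×69/75 = 90.1600 rpm, sense flips to −
mesh 2 [12T→14T]: ω = 90.1600×12/14 = 77.2800 rpm, sense flips to +
mesh 3 [13T→73T]: ω = 77.2800×13/73 = 13.7622 rpm, sense flips to −
mesh 4 [25T→39T]: ω = 13.7622×25/39 = 8.8219 rpm, sense flips to +
mesh 5 [71T→84T]: ω = 8.8219×71/84 = 7.4566 rpm, sense flips to −
mesh 6 [73T→89T]: ω = 7.4566×73/89 = 6.1161 rpm, sense flips to +
signed output speed = +6.1161 rpm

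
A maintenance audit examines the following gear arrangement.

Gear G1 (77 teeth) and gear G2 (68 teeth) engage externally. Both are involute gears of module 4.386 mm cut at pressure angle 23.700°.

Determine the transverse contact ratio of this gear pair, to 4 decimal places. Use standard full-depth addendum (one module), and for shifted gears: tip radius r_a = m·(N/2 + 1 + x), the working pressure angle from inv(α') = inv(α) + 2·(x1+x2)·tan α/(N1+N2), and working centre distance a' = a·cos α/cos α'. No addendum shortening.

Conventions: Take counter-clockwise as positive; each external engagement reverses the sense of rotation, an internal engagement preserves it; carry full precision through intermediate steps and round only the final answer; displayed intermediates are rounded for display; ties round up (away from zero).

1.6232

topology: single-mesh involute geometry — m = 4.386, 77T/68T pair
base radii: r_b1 = 154.619701, r_b2 = 136.547269
tip radii: r_a1 = 173.247000, r_a2 = 153.510000
no profile shift: α' = α, a' = a
action lengths: √(r_a1²−r_b1²) = 78.149031, √(r_a2²−r_b2²) = 70.143877
base pitch p_b = π·m·cos α = 12.616938
CR = (78.149031 + 70.143877 − 317.985000·sin 23.70000°)/12.616938 = 1.623179
contact ratio ≈ 1.6232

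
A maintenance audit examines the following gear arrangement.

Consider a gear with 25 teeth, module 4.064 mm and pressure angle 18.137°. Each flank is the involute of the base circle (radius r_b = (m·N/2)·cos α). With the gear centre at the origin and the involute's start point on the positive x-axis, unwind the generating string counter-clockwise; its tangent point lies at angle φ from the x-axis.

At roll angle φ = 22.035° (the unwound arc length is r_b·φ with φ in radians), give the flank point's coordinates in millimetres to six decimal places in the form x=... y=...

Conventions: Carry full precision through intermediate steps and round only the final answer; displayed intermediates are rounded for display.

x=51.715183 y=0.901871

recognized (one wheel, involute flank): single-mesh tooth geometry, m = 4.064, N = 25
pitch radius r_p = m·N/2 = 4.064·25/2 = 50.800000
base radius r_b = r_p·cos α = 50.800000·cos 18.137° = 48.275997
roll angle φ = 22.035° = 0.38458330 rad
x = r_b·(cos φ + φ·sin φ) = 51.715183
y = r_b·(sin φ − φ·cos φ) = 0.901871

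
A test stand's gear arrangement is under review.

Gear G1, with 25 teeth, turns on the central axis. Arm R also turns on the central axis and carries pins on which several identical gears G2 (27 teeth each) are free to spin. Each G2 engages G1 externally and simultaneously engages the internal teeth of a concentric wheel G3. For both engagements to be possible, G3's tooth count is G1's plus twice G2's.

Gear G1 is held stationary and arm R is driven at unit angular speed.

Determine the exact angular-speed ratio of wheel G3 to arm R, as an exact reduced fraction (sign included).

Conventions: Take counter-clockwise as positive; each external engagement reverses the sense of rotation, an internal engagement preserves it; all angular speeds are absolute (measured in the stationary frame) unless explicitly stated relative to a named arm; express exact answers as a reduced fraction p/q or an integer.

104/79

recognized (axles ride arm R): planetary set, 25/27/79 teeth
ring teeth: 25 + 2·27 = 79
25(ω_sun−ω_arm) = −79(ω_ring−ω_arm),  ω_sun = 0, ω_arm = 1
ω_ring = 1 − (25/79)(0−1) = 104/79
ω_out/ω_in = 104/79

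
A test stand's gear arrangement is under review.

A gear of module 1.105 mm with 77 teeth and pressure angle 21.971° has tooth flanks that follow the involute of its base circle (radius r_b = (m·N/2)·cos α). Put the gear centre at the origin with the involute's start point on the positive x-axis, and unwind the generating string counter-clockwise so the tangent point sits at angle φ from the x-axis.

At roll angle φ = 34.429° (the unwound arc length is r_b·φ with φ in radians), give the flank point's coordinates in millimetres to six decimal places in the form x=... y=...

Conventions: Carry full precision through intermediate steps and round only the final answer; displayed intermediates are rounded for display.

topology: single-mesh involute geometry — m = 1.105, N = 77
pitch radius r_p = m·N/2 = 1.105·77/2 = 42.542500
base radius r_b = r_p·cos α = 42.542500·cos 21.971° = 39.452780
roll angle φ = 34.429° = 0.60089941 rad
x = r_b·(cos φ + φ·sin φ) = 45.945394
y = r_b·(sin φ − φ·cos φ) = 2.751683

x=45.945394 y=2.751683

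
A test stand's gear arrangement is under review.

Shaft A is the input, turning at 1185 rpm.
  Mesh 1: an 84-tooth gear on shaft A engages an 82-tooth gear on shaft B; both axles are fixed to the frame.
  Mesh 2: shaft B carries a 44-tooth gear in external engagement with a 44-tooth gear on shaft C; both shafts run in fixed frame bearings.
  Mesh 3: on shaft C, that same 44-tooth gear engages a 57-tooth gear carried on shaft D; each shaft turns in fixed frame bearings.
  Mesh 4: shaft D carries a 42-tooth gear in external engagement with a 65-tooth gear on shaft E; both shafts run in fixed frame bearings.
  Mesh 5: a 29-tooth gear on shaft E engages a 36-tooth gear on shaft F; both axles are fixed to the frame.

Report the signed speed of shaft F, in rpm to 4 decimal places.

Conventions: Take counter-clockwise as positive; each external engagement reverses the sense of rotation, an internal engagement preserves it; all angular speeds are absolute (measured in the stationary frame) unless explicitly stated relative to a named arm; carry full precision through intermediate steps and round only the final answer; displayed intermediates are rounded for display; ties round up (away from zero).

-487.7452 rpm

class = fixed-axis compound train [5 meshes; 5 ratios multiply, 5 sense flips]
mesh 1 [84T→82T]: ω = 1185.0000×84/82 = 1213.9024 rpm, sense flips to −
mesh 2 [44T→44T]: ω = 1213.9024×44/44 = 1213.9024 rpm, sense flips to +
mesh 3 [44T→57T]: ω = 1213.9024×44/57 = 937.0475 rpm, sense flips to −
mesh 4 [42T→65T]: ω = 937.0475×42/65 = 605.4768 rpm, sense flips to +
mesh 5 [29T→36T]: ω = 605.4768×29/36 = 487.7452 rpm, sense flips to −
signed output speed = -487.7452 rpm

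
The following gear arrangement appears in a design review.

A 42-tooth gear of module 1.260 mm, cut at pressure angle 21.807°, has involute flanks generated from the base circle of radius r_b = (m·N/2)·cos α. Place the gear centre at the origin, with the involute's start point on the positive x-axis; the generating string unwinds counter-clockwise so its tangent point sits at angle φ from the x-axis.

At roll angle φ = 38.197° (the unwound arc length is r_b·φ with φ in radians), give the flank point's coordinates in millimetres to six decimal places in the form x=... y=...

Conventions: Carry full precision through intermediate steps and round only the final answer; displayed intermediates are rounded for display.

x=29.433953 y=2.320152

class = single-mesh tooth geometry [base-circle involute, m = 1.260, 42T]
pitch radius r_p = m·N/2 = 1.260·42/2 = 26.460000
base radius r_b = r_p·cos α = 26.460000·cos 21.807° = 24.566534
roll angle φ = 38.197° = 0.66666341 rad
x = r_b·(cos φ + φ·sin φ) = 29.433953
y = r_b·(sin φ − φ·cos φ) = 2.320152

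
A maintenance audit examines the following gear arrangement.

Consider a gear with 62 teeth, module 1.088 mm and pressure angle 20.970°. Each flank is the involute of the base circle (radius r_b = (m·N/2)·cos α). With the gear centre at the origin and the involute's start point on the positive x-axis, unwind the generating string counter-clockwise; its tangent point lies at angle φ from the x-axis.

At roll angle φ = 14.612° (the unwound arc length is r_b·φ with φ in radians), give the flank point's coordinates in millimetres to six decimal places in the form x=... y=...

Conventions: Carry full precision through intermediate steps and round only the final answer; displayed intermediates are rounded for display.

class = single-mesh tooth geometry [base-circle involute, m = 1.088, 62T]
pitch radius r_p = m·N/2 = 1.088·62/2 = 33.728000
base radius r_b = r_p·cos α = 33.728000·cos 20.970° = 31.494125
roll angle φ = 14.612° = 0.25502751 rad
x = r_b·(cos φ + φ·sin φ) = 32.501706
y = r_b·(sin φ − φ·cos φ) = 0.172998

x=32.501706 y=0.172998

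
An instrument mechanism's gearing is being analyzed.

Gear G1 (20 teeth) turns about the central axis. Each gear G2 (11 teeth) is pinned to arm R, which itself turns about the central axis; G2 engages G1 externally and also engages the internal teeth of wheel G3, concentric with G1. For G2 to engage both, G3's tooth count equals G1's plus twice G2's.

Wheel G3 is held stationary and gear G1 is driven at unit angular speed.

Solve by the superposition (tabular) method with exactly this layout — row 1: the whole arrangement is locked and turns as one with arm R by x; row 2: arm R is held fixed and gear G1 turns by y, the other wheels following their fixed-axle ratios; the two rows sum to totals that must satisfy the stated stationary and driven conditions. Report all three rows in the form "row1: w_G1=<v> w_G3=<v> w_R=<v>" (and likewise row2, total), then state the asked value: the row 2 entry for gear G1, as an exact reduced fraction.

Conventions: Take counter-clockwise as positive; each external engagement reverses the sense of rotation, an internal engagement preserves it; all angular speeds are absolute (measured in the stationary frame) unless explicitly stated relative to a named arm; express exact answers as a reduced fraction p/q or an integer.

row1: w_G1=10/31 w_G3=10/31 w_R=10/31
row2: w_G1=21/31 w_G3=-10/31 w_R=0
total: w_G1=1 w_G3=0 w_R=10/31
asked value: 21/31

topology: planetary set — G1 20T / G2 11T / G3 42T, arm = carrier (Willis)
row 1 — lock + rotate with arm: ω_sun = ω_ring = ω_arm = x
row 2 — arm fixed, fixed-axis ratios: sun y, ring −(20/42)·y, arm 0
boundary: total ω_ring = x − (20/42)·y = 0 and total ω_sun = x + y = 1  ⇒  y = 21/31, x = 10/31
row 2 ring = −(20/42)·21/31 = -10/31
totals (row 1 + row 2): sun 10/31 + 21/31 = 1, ring 10/31 + (-10/31) = 0, arm 10/31 + 0 = 10/31
asked cell (row2, sun) = 21/31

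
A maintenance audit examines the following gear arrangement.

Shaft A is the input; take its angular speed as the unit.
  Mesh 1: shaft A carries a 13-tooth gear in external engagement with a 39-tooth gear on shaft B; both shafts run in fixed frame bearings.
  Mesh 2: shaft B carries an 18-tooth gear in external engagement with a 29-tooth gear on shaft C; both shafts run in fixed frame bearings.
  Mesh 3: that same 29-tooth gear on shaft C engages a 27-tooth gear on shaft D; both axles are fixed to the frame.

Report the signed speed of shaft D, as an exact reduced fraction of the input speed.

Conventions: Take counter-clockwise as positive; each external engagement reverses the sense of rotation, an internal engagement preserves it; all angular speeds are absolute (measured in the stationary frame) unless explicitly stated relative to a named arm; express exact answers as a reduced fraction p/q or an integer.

3-mesh fixed-axis compound train (all bearings frame-fixed)
mesh 1 [13T→39T]: |ω|/ω_in = 1×13/39 = 1/3, sense flips to −
mesh 2 [18T→29T]: |ω|/ω_in = (1/3)×18/29 = 6/29, sense flips to +
mesh 3 [29T→27T]: |ω|/ω_in = (6/29)×29/27 = 2/9, sense flips to −
signed output speed (× input speed) = -2/9

-2/9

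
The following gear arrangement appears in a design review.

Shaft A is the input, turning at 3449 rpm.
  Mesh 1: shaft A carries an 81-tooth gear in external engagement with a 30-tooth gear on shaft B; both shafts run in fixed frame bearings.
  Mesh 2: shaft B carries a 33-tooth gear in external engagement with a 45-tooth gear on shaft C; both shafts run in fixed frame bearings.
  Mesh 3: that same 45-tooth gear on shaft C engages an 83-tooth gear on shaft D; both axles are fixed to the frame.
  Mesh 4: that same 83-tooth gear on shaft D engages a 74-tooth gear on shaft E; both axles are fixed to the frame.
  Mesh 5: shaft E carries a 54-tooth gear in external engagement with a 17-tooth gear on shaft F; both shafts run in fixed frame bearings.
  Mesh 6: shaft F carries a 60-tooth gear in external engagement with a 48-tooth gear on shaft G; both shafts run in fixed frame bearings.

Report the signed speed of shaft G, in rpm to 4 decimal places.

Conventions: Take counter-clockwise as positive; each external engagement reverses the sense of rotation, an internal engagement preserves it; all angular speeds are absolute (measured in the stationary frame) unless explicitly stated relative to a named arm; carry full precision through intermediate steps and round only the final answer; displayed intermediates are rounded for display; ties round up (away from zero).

+16488.9891 rpm

recognized (7 fixed axles, 6 meshes): fixed-axis compound train
mesh 1 [81T→30T]: ω = 3449.0000×81/30 = 9312.3000 rpm, sense flips to −
mesh 2 [33T→45T]: ω = 9312.3000×33/45 = 6829.0200 rpm, sense flips to +
mesh 3 [45T→83T]: ω = 6829.0200×45/83 = 3702.4807 rpm, sense flips to −
mesh 4 [83T→74T]: ω = 3702.4807×83/74 = 4152.7824 rpm, sense flips to +
mesh 5 [54T→17T]: ω = 4152.7824×54/17 = 13191.1913 rpm, sense flips to −
mesh 6 [60T→48T]: ω = 13191.1913×60/48 = 16488.9891 rpm, sense flips to +
signed output speed = +16488.9891 rpm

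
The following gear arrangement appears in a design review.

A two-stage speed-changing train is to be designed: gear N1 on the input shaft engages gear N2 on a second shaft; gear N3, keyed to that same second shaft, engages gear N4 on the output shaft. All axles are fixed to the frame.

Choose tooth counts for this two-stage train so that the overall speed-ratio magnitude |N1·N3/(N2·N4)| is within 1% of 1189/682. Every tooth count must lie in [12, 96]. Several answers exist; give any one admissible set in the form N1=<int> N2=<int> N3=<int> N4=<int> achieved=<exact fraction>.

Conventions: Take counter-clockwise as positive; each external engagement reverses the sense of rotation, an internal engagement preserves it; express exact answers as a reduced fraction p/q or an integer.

N1=29 N2=22 N3=41 N4=31 achieved=1189/682

topology: fixed-axis compound train — 2 stages, target 1189/682
target = 1189/682 in lowest terms: an exact hit needs N1·N3 = k·1189 and N2·N4 = k·682 for one integer k, every count in [12, 96]; additionally prefer no 1:1 stage (N1 ≠ N2, N3 ≠ N4)
k = 1: N1·N3 = 1189 = 29·41, N2·N4 = 682 = 22·31
achieved = 29·41/(22·31) = 1189/682; |achieved − target| = 0 ≤ 1189/68200 ✓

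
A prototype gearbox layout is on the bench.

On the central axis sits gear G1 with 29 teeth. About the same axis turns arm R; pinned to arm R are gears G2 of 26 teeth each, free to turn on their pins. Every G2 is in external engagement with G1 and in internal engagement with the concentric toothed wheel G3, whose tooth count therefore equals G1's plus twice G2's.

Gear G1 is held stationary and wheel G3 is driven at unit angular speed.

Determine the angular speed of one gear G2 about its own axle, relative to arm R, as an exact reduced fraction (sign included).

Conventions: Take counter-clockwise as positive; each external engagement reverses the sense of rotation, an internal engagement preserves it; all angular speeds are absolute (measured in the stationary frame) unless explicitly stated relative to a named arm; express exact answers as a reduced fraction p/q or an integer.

topology: planetary set — G1 29T / G2 26T / G3 81T, arm = carrier (Willis)
ring teeth: 29 + 2·26 = 81
29(ω_sun−ω_arm) = −81(ω_ring−ω_arm),  ω_sun = 0, ω_ring = 1
29(0−ω_arm) = −81(1−ω_arm)  ⇒  110·ω_arm = 81  ⇒  ω_arm = 81/110
sun–planet mesh: 29·(0−81/110) = −26·(ω_p−ω_arm)  ⇒  ω_p−ω_arm = 2349/2860
exact speed ratio = 2349/2860

2349/2860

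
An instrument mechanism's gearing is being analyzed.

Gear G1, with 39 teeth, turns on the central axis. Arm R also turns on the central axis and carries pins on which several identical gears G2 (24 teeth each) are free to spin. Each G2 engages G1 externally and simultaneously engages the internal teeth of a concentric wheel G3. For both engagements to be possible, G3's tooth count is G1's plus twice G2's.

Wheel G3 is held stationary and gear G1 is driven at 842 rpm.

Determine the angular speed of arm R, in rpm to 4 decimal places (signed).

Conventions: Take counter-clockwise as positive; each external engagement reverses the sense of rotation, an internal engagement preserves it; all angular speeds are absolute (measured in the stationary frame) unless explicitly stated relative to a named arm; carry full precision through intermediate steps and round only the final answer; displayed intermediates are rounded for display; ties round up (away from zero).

+260.6190 rpm

class = planetary set [G3 = 39+2·24 = 87; Willis about the carrier]
normalise by the input: solve with ω_sun = 1, then scale by 842 rpm
ring teeth: 39 + 2·24 = 87
39(ω_sun−ω_arm) = −87(ω_ring−ω_arm),  ω_ring = 0, ω_sun = 1
39(1−ω_arm) = −87(0−ω_arm)  ⇒  126·ω_arm = 39  ⇒  ω_arm = 13/42
scale: ω_arm = 13/42 × 842 rpm = +260.6190 rpm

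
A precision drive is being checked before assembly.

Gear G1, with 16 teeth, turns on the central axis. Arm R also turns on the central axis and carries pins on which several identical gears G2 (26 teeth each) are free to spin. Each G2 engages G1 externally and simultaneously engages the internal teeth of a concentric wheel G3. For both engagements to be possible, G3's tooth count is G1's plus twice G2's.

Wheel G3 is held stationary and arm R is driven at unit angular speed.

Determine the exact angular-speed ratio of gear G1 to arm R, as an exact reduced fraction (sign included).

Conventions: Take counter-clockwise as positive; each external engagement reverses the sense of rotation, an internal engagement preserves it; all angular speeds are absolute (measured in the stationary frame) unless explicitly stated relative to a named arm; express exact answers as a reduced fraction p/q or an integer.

21/4

recognized (axles ride arm R): planetary set, 16/26/68 teeth
ring teeth: 16 + 2·26 = 68
16(ω_sun−ω_arm) = −68(ω_ring−ω_arm),  ω_ring = 0, ω_arm = 1
ω_sun = 1 − (68/16)(0−1) = 21/4
ω_out/ω_in = 21/4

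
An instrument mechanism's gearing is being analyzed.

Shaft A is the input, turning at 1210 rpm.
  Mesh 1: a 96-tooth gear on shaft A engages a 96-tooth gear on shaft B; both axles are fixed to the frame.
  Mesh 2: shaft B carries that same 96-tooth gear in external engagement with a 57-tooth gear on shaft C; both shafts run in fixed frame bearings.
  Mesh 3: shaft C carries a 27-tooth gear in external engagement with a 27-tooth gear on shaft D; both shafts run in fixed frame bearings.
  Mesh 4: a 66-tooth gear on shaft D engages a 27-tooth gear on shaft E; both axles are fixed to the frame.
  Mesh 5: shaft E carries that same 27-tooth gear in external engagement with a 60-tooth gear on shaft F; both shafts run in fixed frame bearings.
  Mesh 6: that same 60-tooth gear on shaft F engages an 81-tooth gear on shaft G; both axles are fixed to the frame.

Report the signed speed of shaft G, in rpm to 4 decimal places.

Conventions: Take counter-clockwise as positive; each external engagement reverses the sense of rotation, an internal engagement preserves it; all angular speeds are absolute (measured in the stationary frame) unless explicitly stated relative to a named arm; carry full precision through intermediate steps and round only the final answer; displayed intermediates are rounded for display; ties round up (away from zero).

+1660.5068 rpm

recognized (7 fixed axles, 6 meshes): fixed-axis compound train
mesh 1 [96T→96T]: ω = 1210.0000×96/96 = 1210.0000 rpm, sense flips to −
mesh 2 [96T→57T]: ω = 1210.0000×96/57 = 2037.8947 rpm, sense flips to +
mesh 3 [27T→27T]: ω = 2037.8947×27/27 = 2037.8947 rpm, sense flips to −
mesh 4 [66T→27T]: ω = 2037.8947×66/27 = 4981.5205 rpm, sense flips to +
mesh 5 [27T→60T]: ω = 4981.5205×27/60 = 2241.6842 rpm, sense flips to −
mesh 6 [60T→81T]: ω = 2241.6842×60/81 = 1660.5068 rpm, sense flips to +
signed output speed = +1660.5068 rpm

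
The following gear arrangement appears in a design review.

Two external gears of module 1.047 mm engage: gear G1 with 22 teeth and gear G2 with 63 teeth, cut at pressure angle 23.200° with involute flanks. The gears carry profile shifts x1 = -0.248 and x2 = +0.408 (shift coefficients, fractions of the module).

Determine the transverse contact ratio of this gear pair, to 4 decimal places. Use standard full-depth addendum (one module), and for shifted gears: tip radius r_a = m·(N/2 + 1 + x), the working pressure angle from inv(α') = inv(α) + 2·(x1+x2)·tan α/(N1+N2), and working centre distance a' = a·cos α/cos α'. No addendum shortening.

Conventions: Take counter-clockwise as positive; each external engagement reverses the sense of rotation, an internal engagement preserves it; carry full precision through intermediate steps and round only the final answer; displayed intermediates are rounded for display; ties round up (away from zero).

class = single-mesh tooth geometry [involute pair 22T × 63T, m = 1.047]
base radii: r_b1 = 10.585682, r_b2 = 30.313543
tip radii: r_a1 = 12.304344, r_a2 = 34.454676
inv(α') = inv(23.200°) + 2·(-0.248+0.408)·tan α/(22+63) = 0.02529772  ⇒  α' = 23.69150°
a' = a·cos α / cos α' = 44.4975·cos 23.200°/cos 23.69150° = 44.663355
action lengths: √(r_a1²−r_b1²) = 6.272179, √(r_a2²−r_b2²) = 16.377234
base pitch p_b = π·m·cos α = 3.023264
CR = (6.272179 + 16.377234 − 44.663355·sin 23.69150°)/3.023264 = 1.555650
contact ratio ≈ 1.5557

1.5557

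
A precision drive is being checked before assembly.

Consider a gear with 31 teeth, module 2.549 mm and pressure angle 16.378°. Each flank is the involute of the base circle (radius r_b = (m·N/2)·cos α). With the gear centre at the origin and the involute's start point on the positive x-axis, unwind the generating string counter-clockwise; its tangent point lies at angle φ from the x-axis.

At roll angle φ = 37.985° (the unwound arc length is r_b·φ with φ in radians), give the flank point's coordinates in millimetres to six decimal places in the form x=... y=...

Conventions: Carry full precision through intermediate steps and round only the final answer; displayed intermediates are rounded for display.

x=45.343363 y=3.522484

recognized (one wheel, involute flank): single-mesh tooth geometry, m = 2.549, N = 31
pitch radius r_p = m·N/2 = 2.549·31/2 = 39.509500
base radius r_b = r_p·cos α = 39.509500·cos 16.378° = 37.906296
roll angle φ = 37.985° = 0.66296332 rad
x = r_b·(cos φ + φ·sin φ) = 45.343363
y = r_b·(sin φ − φ·cos φ) = 3.522484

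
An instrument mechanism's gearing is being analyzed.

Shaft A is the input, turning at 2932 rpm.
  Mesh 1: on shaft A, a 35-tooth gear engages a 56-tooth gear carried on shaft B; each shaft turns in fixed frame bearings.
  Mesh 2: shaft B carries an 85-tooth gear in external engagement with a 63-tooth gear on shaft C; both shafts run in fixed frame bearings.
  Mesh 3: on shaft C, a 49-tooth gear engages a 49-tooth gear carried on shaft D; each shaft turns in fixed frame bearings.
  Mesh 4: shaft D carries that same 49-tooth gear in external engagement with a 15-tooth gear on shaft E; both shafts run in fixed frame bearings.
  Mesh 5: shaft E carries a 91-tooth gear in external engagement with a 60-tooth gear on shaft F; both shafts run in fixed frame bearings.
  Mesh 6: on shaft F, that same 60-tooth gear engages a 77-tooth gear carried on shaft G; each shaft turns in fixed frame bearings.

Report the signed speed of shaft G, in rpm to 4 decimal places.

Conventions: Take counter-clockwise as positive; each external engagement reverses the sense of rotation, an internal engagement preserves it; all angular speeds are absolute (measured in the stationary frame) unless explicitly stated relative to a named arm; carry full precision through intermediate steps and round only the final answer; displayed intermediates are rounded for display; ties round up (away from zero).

class = fixed-axis compound train [6 meshes; 6 ratios multiply, 6 sense flips]
mesh 1 [35T→56T]: ω = 2932.0000×35/56 = 1832.5000 rpm, sense flips to −
mesh 2 [85T→63T]: ω = 1832.5000×85/63 = 2472.4206 rpm, sense flips to +
mesh 3 [49T→49T]: ω = 2472.4206×49/49 = 2472.4206 rpm, sense flips to −
mesh 4 [49T→15T]: ω = 2472.4206×49/15 = 8076.5741 rpm, sense flips to +
mesh 5 [91T→60T]: ω = 8076.5741×91/60 = 12249.4707 rpm, sense flips to −
mesh 6 [60T→77T]: ω = 12249.4707×60/77 = 9545.0421 rpm, sense flips to +
signed output speed = +9545.0421 rpm

+9545.0421 rpm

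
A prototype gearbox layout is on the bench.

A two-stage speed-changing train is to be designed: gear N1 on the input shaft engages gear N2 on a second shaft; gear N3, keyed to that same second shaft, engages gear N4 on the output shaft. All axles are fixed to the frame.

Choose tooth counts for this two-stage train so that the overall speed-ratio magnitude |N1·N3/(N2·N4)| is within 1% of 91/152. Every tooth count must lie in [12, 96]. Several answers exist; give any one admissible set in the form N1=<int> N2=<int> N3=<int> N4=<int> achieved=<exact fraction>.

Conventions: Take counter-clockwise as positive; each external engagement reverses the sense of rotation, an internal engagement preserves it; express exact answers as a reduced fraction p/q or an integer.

topology: fixed-axis compound train — 2 stages, target 91/152
target = 91/152 in lowest terms: an exact hit needs N1·N3 = k·91 and N2·N4 = k·152 for one integer k, every count in [12, 96]; additionally prefer no 1:1 stage (N1 ≠ N2, N3 ≠ N4)
k = 1: no 1:1-free in-range split of k·91 and k·152 into factor pairs; take k = 2
k = 2: N1·N3 = 182 = 13·14, N2·N4 = 304 = 16·19
achieved = 13·14/(16·19) = 91/152; |achieved − target| = 0 ≤ 91/15200 ✓

N1=13 N2=16 N3=14 N4=19 achieved=91/152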